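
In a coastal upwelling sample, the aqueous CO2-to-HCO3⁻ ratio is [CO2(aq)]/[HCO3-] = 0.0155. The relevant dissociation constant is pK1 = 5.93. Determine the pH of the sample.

pH = 7.74

From K1 = [H⁺][HCO3-]/[CO2(aq)]:  pH = pK1 − log₁₀([CO2(aq)]/[HCO3-])
log₁₀(0.0155) = -1.810
pH = 5.93 − (-1.810) = 7.74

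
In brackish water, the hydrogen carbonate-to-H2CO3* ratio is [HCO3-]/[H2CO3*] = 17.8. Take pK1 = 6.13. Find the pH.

From K1 = [H⁺][HCO3-]/[H2CO3*]:  pH = pK1 + log₁₀([HCO3-]/[H2CO3*])
log₁₀(17.8) = +1.250
pH = 6.13 + (+1.250) = 7.38

pH = 7.38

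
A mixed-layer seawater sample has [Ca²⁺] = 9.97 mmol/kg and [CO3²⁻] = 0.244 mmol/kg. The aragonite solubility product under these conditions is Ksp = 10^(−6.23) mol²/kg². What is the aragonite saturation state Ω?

Ω = 4.13

Ksp = 10^(−6.23) = 5.888×10^-7
Ω = [Ca²⁺][CO3²⁻]/Ksp = (9.97×10^-3)(0.244×10^-3) / 5.888×10^-7 = 4.13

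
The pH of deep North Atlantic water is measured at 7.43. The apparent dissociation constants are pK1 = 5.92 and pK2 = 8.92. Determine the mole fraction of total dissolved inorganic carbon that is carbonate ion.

α₂ = 0.0304

α₂ = 1 / (1 + [H⁺]/K2 + [H⁺]²/(K1K2)) = 1 / (1 + 10^+1.49 + 10^-0.02)
   = 1 / (1 + 30.903 + 0.95499) = 1/32.858 = 0.03043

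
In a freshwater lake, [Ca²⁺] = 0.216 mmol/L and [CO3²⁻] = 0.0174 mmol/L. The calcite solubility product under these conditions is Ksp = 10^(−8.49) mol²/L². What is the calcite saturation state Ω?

Ksp = 10^(−8.49) = 3.236×10^-9
Ω = [Ca²⁺][CO3²⁻]/Ksp = (0.216×10^-3)(0.0174×10^-3) / 3.236×10^-9 = 1.16

Ω = 1.16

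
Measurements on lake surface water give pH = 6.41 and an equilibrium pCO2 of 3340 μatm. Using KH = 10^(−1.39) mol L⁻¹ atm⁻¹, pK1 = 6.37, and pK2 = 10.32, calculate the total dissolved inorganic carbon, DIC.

[CO2*] = KH · pCO2 = 10^(−1.39) × 3340×10^-6 = 1.361×10^-4 mol/L
α₀ = 1/(1 + K1/[H⁺] + K1K2/[H⁺]²) = 1/(1 + 10^+0.04 + 10^-3.87) = 0.4770
DIC = [CO2*]/α₀ = 1.361×10^-4 / 0.4770 = 0.285 mmol/L

DIC = 0.285 mmol/L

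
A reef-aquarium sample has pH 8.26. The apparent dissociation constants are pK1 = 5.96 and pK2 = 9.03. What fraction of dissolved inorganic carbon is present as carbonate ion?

α₂ = 1 / (1 + [H⁺]/K2 + [H⁺]²/(K1K2)) = 1 / (1 + 10^+0.77 + 10^-1.53)
   = 1 / (1 + 5.8884 + 0.029512) = 1/6.9179 = 0.1446

α₂ = 0.145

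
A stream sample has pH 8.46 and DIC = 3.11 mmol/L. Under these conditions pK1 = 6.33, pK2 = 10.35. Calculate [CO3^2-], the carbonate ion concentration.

[CO3²⁻] = 0.0393 mmol/L

α₂ = 1 / (1 + [H⁺]/K2 + [H⁺]²/(K1K2)) = 1 / (1 + 10^+1.89 + 10^-0.24)
   = 1 / (1 + 77.625 + 0.57544) = 1/79.200 = 0.01263
[CO3²⁻] = α₂ × DIC = 0.01263 × 3.11 = 0.0393 mmol/L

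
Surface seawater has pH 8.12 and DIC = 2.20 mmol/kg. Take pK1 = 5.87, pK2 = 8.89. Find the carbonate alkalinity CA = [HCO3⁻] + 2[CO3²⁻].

CA = 2.51 mmol/kg

CA = [HCO3⁻] + 2[CO3²⁻] = (α₁ + 2α₂)·DIC
At pH 8.12: [H⁺]/K1 = 10^-2.25 = 0.0056234, K2/[H⁺] = 10^-0.77 = 0.16982
α₁ = 1/(1 + 0.0056234 + 0.16982) = 1/1.1754 = 0.8507; α₂ = α₁·K2/[H⁺] = 0.1445
α₁ + 2α₂ = 1.1397
CA = 1.1397 × 2.20 = 2.51 mmol/kg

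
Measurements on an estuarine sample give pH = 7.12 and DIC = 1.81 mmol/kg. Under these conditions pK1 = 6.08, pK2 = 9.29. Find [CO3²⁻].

α₂ = 1 / (1 + [H⁺]/K2 + [H⁺]²/(K1K2)) = 1 / (1 + 10^+2.17 + 10^+1.13)
   = 1 / (1 + 147.91 + 13.490) = 1/162.40 = 0.006158
[CO3²⁻] = α₂ × DIC = 0.006158 × 1.81 = 0.0111 mmol/kg = 11.1 μmol/kg

[CO3²⁻] = 11.1 μmol/kg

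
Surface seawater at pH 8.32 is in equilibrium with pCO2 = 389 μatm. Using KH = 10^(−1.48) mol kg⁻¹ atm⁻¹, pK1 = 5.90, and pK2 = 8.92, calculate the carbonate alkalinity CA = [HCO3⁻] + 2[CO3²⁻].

[CO2*] = KH · pCO2 = 10^(−1.48) × 389×10^-6 = 1.288×10^-5 mol/kg
α₀ = 1/(1 + K1/[H⁺] + K1K2/[H⁺]²) = 1/(1 + 10^+2.42 + 10^+1.82) = 0.003029
DIC = [CO2*]/α₀ = 1.288×10^-5 / 0.003029 = 4.252 mmol/kg
CA = (α₁ + 2α₂)·DIC = (0.7968 + 2×0.2002) × 4.252 = 5.09 mmol/kg

CA = 5.09 mmol/kg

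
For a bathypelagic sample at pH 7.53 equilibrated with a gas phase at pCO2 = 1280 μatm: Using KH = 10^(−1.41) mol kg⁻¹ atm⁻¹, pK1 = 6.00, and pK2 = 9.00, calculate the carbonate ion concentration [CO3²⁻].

[CO3²⁻] = 0.0572 mmol/kg

[CO2*] = KH · pCO2 = 10^(−1.41) × 1280×10^-6 = 4.980×10^-5 mol/kg
α₀ = 1/(1 + K1/[H⁺] + K1K2/[H⁺]²) = 1/(1 + 10^+1.53 + 10^+0.06) = 0.02775
DIC = [CO2*]/α₀ = 4.980×10^-5 / 0.02775 = 1.794 mmol/kg
[CO3²⁻] = α₂·DIC; α₂ = 0.03186, so [CO3²⁻] = 0.03186 × 1.794 = 0.0572 mmol/kg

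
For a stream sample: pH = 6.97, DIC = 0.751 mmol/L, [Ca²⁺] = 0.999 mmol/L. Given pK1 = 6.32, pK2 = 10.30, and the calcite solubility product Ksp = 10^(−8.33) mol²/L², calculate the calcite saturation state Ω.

Ω = 0.0613

α₂ = 1 / (1 + [H⁺]/K2 + [H⁺]²/(K1K2)) = 1 / (1 + 10^+3.33 + 10^+2.68)
   = 1 / (1 + 2138.0 + 478.63) = 1/2617.6 = 0.0003820
[CO3²⁻] = α₂ × DIC = 0.0003820 × 0.751 = 0.0002869 mmol/L = 0.2869 μmol/L
Ksp = 10^(−8.33) = 4.677×10^-9
Ω = [Ca²⁺][CO3²⁻]/Ksp = (0.999×10^-3)(2.869×10^-7) / 4.677×10^-9 = 0.0613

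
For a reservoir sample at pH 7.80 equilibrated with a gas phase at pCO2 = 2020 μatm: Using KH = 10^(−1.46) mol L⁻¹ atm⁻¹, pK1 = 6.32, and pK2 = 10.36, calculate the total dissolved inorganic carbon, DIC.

DIC = 2.19 mmol/L

[CO2*] = KH · pCO2 = 10^(−1.46) × 2020×10^-6 = 7.004×10^-5 mol/L
α₀ = 1/(1 + K1/[H⁺] + K1K2/[H⁺]²) = 1/(1 + 10^+1.48 + 10^-1.08) = 0.03197
DIC = [CO2*]/α₀ = 7.004×10^-5 / 0.03197 = 2.19 mmol/L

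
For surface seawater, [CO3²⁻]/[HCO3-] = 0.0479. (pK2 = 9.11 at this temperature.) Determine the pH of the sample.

pH = 7.79

From K2 = [H⁺][CO3²⁻]/[HCO3-]:  pH = pK2 + log₁₀([CO3²⁻]/[HCO3-])
log₁₀(0.0479) = -1.320
pH = 9.11 + (-1.320) = 7.79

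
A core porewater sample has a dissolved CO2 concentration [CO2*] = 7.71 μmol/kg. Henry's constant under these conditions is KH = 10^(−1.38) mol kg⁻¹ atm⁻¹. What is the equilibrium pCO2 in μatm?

pCO2 = 185 μatm

KH = 10^(−1.38) = 4.169×10^-2 mol kg⁻¹ atm⁻¹
pCO2 = [CO2*]/KH = 7.71×10^-6 / 4.169×10^-2 = 1.85×10^-4 atm = 185 μatm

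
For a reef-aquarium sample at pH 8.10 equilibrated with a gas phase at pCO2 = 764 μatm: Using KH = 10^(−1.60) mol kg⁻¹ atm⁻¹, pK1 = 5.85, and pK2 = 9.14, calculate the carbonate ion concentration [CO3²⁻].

[CO3²⁻] = 0.311 mmol/kg

[CO2*] = KH · pCO2 = 10^(−1.60) × 764×10^-6 = 1.919×10^-5 mol/kg
α₀ = 1/(1 + K1/[H⁺] + K1K2/[H⁺]²) = 1/(1 + 10^+2.25 + 10^+1.21) = 0.005127
DIC = [CO2*]/α₀ = 1.919×10^-5 / 0.005127 = 3.743 mmol/kg
[CO3²⁻] = α₂·DIC; α₂ = 0.08315, so [CO3²⁻] = 0.08315 × 3.743 = 0.311 mmol/kg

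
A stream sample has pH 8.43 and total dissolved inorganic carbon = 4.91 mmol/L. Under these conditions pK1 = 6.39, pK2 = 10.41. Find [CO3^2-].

[CO3²⁻] = 0.0504 mmol/L

α₂ = 1 / (1 + [H⁺]/K2 + [H⁺]²/(K1K2)) = 1 / (1 + 10^+1.98 + 10^-0.06)
   = 1 / (1 + 95.499 + 0.87096) = 1/97.370 = 0.01027
[CO3²⁻] = α₂ × DIC = 0.01027 × 4.91 = 0.0504 mmol/L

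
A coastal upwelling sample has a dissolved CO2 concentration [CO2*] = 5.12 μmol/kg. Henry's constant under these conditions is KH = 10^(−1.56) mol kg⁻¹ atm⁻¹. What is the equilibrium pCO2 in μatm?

pCO2 = 186 μatm

KH = 10^(−1.56) = 2.754×10^-2 mol kg⁻¹ atm⁻¹
pCO2 = [CO2*]/KH = 5.12×10^-6 / 2.754×10^-2 = 1.86×10^-4 atm = 186 μatm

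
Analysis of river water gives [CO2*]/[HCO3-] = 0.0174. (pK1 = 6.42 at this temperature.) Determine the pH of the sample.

From K1 = [H⁺][HCO3-]/[CO2*]:  pH = pK1 − log₁₀([CO2*]/[HCO3-])
log₁₀(0.0174) = -1.759
pH = 6.42 − (-1.759) = 8.18

pH = 8.18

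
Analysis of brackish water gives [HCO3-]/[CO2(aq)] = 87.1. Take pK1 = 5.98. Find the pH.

From K1 = [H⁺][HCO3-]/[CO2(aq)]:  pH = pK1 + log₁₀([HCO3-]/[CO2(aq)])
log₁₀(87.1) = +1.940
pH = 5.98 + (+1.940) = 7.92

pH = 7.92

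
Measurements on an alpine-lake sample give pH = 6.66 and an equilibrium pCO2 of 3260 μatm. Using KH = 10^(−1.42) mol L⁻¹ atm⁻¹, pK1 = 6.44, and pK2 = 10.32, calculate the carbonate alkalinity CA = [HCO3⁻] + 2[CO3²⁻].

[CO2*] = KH · pCO2 = 10^(−1.42) × 3260×10^-6 = 1.239×10^-4 mol/L
α₀ = 1/(1 + K1/[H⁺] + K1K2/[H⁺]²) = 1/(1 + 10^+0.22 + 10^-3.44) = 0.3759
DIC = [CO2*]/α₀ = 1.239×10^-4 / 0.3759 = 0.3297 mmol/L
CA = (α₁ + 2α₂)·DIC = (0.6239 + 2×0.0001365) × 0.3297 = 0.206 mmol/L

CA = 0.206 mmol/L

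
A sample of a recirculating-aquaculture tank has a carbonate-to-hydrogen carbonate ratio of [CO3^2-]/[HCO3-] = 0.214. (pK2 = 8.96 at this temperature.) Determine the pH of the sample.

From K2 = [H⁺][CO3^2-]/[HCO3-]:  pH = pK2 + log₁₀([CO3^2-]/[HCO3-])
log₁₀(0.214) = -0.670
pH = 8.96 + (-0.670) = 8.29

pH = 8.29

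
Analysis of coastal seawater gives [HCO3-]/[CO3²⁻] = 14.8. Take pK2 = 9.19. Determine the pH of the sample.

pH = 8.02

From K2 = [H⁺][CO3²⁻]/[HCO3-]:  pH = pK2 − log₁₀([HCO3-]/[CO3²⁻])
log₁₀(14.8) = +1.170
pH = 9.19 − (+1.170) = 8.02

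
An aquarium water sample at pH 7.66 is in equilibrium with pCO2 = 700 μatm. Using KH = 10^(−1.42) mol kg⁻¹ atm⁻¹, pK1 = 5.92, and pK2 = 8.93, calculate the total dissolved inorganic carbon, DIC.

DIC = 1.57 mmol/kg

[CO2*] = KH · pCO2 = 10^(−1.42) × 700×10^-6 = 2.661×10^-5 mol/kg
α₀ = 1/(1 + K1/[H⁺] + K1K2/[H⁺]²) = 1/(1 + 10^+1.74 + 10^+0.47) = 0.01698
DIC = [CO2*]/α₀ = 2.661×10^-5 / 0.01698 = 1.57 mmol/kg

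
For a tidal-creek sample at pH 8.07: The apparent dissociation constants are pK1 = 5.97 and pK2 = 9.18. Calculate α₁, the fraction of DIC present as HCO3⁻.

α₁ = 1 / (1 + [H⁺]/K1 + K2/[H⁺]) = 1 / (1 + 10^-2.10 + 10^-1.11)
   = 1 / (1 + 0.0079433 + 0.077625) = 1/1.0856 = 0.9212

α₁ = 0.921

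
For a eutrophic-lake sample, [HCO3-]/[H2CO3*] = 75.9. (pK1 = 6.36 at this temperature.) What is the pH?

From K1 = [H⁺][HCO3-]/[H2CO3*]:  pH = pK1 + log₁₀([HCO3-]/[H2CO3*])
log₁₀(75.9) = +1.880
pH = 6.36 + (+1.880) = 8.24

pH = 8.24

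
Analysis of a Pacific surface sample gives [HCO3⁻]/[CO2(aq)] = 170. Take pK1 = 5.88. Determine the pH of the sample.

From K1 = [H⁺][HCO3⁻]/[CO2(aq)]:  pH = pK1 + log₁₀([HCO3⁻]/[CO2(aq)])
log₁₀(170) = +2.230
pH = 5.88 + (+2.230) = 8.11

pH = 8.11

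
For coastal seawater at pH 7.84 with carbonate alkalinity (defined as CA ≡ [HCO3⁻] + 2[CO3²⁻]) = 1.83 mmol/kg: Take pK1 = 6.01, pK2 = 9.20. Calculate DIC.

CA = [HCO3⁻] + 2[CO3²⁻] = (α₁ + 2α₂)·DIC
At pH 7.84: [H⁺]/K1 = 10^-1.83 = 0.014791, K2/[H⁺] = 10^-1.36 = 0.043652
α₁ = 1/(1 + 0.014791 + 0.043652) = 1/1.0584 = 0.9448; α₂ = α₁·K2/[H⁺] = 0.04124
α₁ + 2α₂ = 1.0273
DIC = CA / (α₁ + 2α₂) = 1.83 / 1.0273 = 1.78 mmol/kg

DIC = 1.78 mmol/kg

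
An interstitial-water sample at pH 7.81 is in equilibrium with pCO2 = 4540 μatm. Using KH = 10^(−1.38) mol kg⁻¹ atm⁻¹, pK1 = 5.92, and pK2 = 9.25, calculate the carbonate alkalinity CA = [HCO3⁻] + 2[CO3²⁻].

CA = 15.8 mmol/kg

[CO2*] = KH · pCO2 = 10^(−1.38) × 4540×10^-6 = 1.893×10^-4 mol/kg
α₀ = 1/(1 + K1/[H⁺] + K1K2/[H⁺]²) = 1/(1 + 10^+1.89 + 10^+0.45) = 0.01228
DIC = [CO2*]/α₀ = 1.893×10^-4 / 0.01228 = 15.41 mmol/kg
CA = (α₁ + 2α₂)·DIC = (0.9531 + 2×0.03461) × 15.41 = 15.8 mmol/kg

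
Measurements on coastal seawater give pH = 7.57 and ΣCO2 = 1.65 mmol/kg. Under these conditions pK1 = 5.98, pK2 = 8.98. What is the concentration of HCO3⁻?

[HCO3⁻] = 1.55 mmol/kg

α₁ = 1 / (1 + [H⁺]/K1 + K2/[H⁺]) = 1 / (1 + 10^-1.59 + 10^-1.41)
   = 1 / (1 + 0.025704 + 0.038905) = 1/1.0646 = 0.9393
[HCO3⁻] = α₁ × DIC = 0.9393 × 1.65 = 1.55 mmol/kg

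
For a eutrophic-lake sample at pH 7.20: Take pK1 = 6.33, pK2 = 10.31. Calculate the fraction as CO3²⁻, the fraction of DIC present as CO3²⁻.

α₂ = 1 / (1 + [H⁺]/K2 + [H⁺]²/(K1K2)) = 1 / (1 + 10^+3.11 + 10^+2.24)
   = 1 / (1 + 1288.2 + 173.78) = 1/1463.0 = 0.0006835

α₂ = 0.000684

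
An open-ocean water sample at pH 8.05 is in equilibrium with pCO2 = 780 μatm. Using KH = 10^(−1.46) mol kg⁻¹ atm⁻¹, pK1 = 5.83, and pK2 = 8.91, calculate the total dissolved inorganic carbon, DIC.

DIC = 5.14 mmol/kg

[CO2*] = KH · pCO2 = 10^(−1.46) × 780×10^-6 = 2.705×10^-5 mol/kg
α₀ = 1/(1 + K1/[H⁺] + K1K2/[H⁺]²) = 1/(1 + 10^+2.22 + 10^+1.36) = 0.005267
DIC = [CO2*]/α₀ = 2.705×10^-5 / 0.005267 = 5.14 mmol/kg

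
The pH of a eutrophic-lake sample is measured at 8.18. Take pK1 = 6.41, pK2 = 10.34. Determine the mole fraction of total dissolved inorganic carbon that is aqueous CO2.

α₀ = 1 / (1 + K1/[H⁺] + K1K2/[H⁺]²) = 1 / (1 + 10^+1.77 + 10^-0.39)
   = 1 / (1 + 58.884 + 0.40738) = 1/60.292 = 0.01659

α₀ = 0.0166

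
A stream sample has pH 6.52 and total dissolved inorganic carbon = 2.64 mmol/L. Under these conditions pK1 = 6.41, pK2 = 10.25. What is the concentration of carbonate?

α₂ = 1 / (1 + [H⁺]/K2 + [H⁺]²/(K1K2)) = 1 / (1 + 10^+3.73 + 10^+3.62)
   = 1 / (1 + 5370.3 + 4168.7) = 1/9540.0 = 0.0001048
[CO3²⁻] = α₂ × DIC = 0.0001048 × 2.64 = 0.000277 mmol/L = 0.277 μmol/L

[CO3²⁻] = 0.277 μmol/L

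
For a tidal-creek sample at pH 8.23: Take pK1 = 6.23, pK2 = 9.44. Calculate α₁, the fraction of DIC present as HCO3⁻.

α₁ = 1 / (1 + [H⁺]/K1 + K2/[H⁺]) = 1 / (1 + 10^-2.00 + 10^-1.21)
   = 1 / (1 + 0.010000 + 0.061660) = 1/1.0717 = 0.9331

α₁ = 0.933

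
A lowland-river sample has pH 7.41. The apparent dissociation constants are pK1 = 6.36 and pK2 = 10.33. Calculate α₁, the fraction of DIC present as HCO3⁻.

α₁ = 1 / (1 + [H⁺]/K1 + K2/[H⁺]) = 1 / (1 + 10^-1.05 + 10^-2.92)
   = 1 / (1 + 0.089125 + 0.0012023) = 1/1.0903 = 0.9172

α₁ = 0.917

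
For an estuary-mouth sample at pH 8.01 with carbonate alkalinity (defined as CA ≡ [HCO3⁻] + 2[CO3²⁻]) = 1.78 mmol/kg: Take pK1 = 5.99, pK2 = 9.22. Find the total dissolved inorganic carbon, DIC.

DIC = 1.70 mmol/kg

CA = [HCO3⁻] + 2[CO3²⁻] = (α₁ + 2α₂)·DIC
At pH 8.01: [H⁺]/K1 = 10^-2.02 = 0.0095499, K2/[H⁺] = 10^-1.21 = 0.061660
α₁ = 1/(1 + 0.0095499 + 0.061660) = 1/1.0712 = 0.9335; α₂ = α₁·K2/[H⁺] = 0.05756
α₁ + 2α₂ = 1.0486
DIC = CA / (α₁ + 2α₂) = 1.78 / 1.0486 = 1.70 mmol/kg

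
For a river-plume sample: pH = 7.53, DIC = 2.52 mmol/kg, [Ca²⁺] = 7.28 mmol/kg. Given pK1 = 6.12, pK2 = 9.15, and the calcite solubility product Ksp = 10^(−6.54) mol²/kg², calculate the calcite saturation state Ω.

Ω = 1.44

α₂ = 1 / (1 + [H⁺]/K2 + [H⁺]²/(K1K2)) = 1 / (1 + 10^+1.62 + 10^+0.21)
   = 1 / (1 + 41.687 + 1.6218) = 1/44.309 = 0.02257
[CO3²⁻] = α₂ × DIC = 0.02257 × 2.52 = 0.05687 mmol/kg
Ksp = 10^(−6.54) = 2.884×10^-7
Ω = [Ca²⁺][CO3²⁻]/Ksp = (7.28×10^-3)(5.687×10^-5) / 2.884×10^-7 = 1.44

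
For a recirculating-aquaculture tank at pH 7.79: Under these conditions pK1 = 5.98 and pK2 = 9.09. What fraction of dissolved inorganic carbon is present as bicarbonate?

α₁ = 1 / (1 + [H⁺]/K1 + K2/[H⁺]) = 1 / (1 + 10^-1.81 + 10^-1.30)
   = 1 / (1 + 0.015488 + 0.050119) = 1/1.0656 = 0.9384

α₁ = 0.938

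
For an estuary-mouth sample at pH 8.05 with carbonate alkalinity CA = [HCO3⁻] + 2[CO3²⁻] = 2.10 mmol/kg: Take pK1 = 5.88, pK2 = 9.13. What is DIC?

CA = [HCO3⁻] + 2[CO3²⁻] = (α₁ + 2α₂)·DIC
At pH 8.05: [H⁺]/K1 = 10^-2.17 = 0.0067608, K2/[H⁺] = 10^-1.08 = 0.083176
α₁ = 1/(1 + 0.0067608 + 0.083176) = 1/1.0899 = 0.9175; α₂ = α₁·K2/[H⁺] = 0.07631
α₁ + 2α₂ = 1.0701
DIC = CA / (α₁ + 2α₂) = 2.10 / 1.0701 = 1.96 mmol/kg

DIC = 1.96 mmol/kg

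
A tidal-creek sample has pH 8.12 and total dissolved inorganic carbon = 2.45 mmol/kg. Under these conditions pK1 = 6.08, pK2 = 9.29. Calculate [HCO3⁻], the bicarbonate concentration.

α₁ = 1 / (1 + [H⁺]/K1 + K2/[H⁺]) = 1 / (1 + 10^-2.04 + 10^-1.17)
   = 1 / (1 + 0.0091201 + 0.067608) = 1/1.0767 = 0.9287
[HCO3⁻] = α₁ × DIC = 0.9287 × 2.45 = 2.28 mmol/kg

[HCO3⁻] = 2.28 mmol/kg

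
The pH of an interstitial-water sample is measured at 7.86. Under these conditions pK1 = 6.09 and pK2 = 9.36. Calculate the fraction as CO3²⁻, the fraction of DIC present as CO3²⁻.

α₂ = 0.0302

α₂ = 1 / (1 + [H⁺]/K2 + [H⁺]²/(K1K2)) = 1 / (1 + 10^+1.50 + 10^-0.27)
   = 1 / (1 + 31.623 + 0.53703) = 1/33.160 = 0.03016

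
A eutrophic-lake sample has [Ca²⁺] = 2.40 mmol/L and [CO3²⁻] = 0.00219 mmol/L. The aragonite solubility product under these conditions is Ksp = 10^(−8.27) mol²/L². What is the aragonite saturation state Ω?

Ω = 0.979

Ksp = 10^(−8.27) = 5.370×10^-9
Ω = [Ca²⁺][CO3²⁻]/Ksp = (2.40×10^-3)(0.00219×10^-3) / 5.370×10^-9 = 0.979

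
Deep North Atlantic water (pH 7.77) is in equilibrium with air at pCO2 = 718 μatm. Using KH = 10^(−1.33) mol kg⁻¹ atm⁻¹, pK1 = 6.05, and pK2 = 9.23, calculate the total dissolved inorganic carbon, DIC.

[CO2*] = KH · pCO2 = 10^(−1.33) × 718×10^-6 = 3.358×10^-5 mol/kg
α₀ = 1/(1 + K1/[H⁺] + K1K2/[H⁺]²) = 1/(1 + 10^+1.72 + 10^+0.26) = 0.01808
DIC = [CO2*]/α₀ = 3.358×10^-5 / 0.01808 = 1.86 mmol/kg

DIC = 1.86 mmol/kg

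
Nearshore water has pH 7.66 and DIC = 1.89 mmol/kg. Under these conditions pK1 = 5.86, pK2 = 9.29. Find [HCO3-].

α₁ = 1 / (1 + [H⁺]/K1 + K2/[H⁺]) = 1 / (1 + 10^-1.80 + 10^-1.63)
   = 1 / (1 + 0.015849 + 0.023442) = 1/1.0393 = 0.9622
[HCO3⁻] = α₁ × DIC = 0.9622 × 1.89 = 1.82 mmol/kg

[HCO3⁻] = 1.82 mmol/kg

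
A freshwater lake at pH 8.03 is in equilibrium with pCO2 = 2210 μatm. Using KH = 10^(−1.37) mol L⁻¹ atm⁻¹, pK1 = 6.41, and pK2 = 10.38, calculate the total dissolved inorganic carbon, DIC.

DIC = 4.04 mmol/L

[CO2*] = KH · pCO2 = 10^(−1.37) × 2210×10^-6 = 9.427×10^-5 mol/L
α₀ = 1/(1 + K1/[H⁺] + K1K2/[H⁺]²) = 1/(1 + 10^+1.62 + 10^-0.73) = 0.02332
DIC = [CO2*]/α₀ = 9.427×10^-5 / 0.02332 = 4.04 mmol/L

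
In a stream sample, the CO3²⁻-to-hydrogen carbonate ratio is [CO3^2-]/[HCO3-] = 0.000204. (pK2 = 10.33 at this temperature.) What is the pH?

From K2 = [H⁺][CO3^2-]/[HCO3-]:  pH = pK2 + log₁₀([CO3^2-]/[HCO3-])
log₁₀(0.000204) = -3.690
pH = 10.33 + (-3.690) = 6.64

pH = 6.64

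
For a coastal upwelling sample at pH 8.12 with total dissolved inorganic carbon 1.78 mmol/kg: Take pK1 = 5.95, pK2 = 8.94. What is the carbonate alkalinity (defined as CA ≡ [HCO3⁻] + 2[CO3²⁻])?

CA = 2.00 mmol/kg

CA = [HCO3⁻] + 2[CO3²⁻] = (α₁ + 2α₂)·DIC
At pH 8.12: [H⁺]/K1 = 10^-2.17 = 0.0067608, K2/[H⁺] = 10^-0.82 = 0.15136
α₁ = 1/(1 + 0.0067608 + 0.15136) = 1/1.1581 = 0.8635; α₂ = α₁·K2/[H⁺] = 0.1307
α₁ + 2α₂ = 1.1249
CA = 1.1249 × 1.78 = 2.00 mmol/kg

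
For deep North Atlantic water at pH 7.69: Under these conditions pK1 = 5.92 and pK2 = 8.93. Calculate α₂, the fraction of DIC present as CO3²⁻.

α₂ = 0.0536

α₂ = 1 / (1 + [H⁺]/K2 + [H⁺]²/(K1K2)) = 1 / (1 + 10^+1.24 + 10^-0.53)
   = 1 / (1 + 17.378 + 0.29512) = 1/18.673 = 0.05355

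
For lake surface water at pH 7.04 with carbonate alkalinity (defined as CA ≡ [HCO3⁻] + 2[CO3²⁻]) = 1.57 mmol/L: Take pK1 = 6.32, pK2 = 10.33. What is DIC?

CA = [HCO3⁻] + 2[CO3²⁻] = (α₁ + 2α₂)·DIC
At pH 7.04: [H⁺]/K1 = 10^-0.72 = 0.19055, K2/[H⁺] = 10^-3.29 = 0.00051286
α₁ = 1/(1 + 0.19055 + 0.00051286) = 1/1.1911 = 0.8396; α₂ = α₁·K2/[H⁺] = 0.0004306
α₁ + 2α₂ = 0.8405
DIC = CA / (α₁ + 2α₂) = 1.57 / 0.8405 = 1.87 mmol/L

DIC = 1.87 mmol/L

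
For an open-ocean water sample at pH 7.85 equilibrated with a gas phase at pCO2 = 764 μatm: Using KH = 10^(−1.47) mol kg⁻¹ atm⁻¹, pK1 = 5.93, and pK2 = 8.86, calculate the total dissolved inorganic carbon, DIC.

[CO2*] = KH · pCO2 = 10^(−1.47) × 764×10^-6 = 2.589×10^-5 mol/kg
α₀ = 1/(1 + K1/[H⁺] + K1K2/[H⁺]²) = 1/(1 + 10^+1.92 + 10^+0.91) = 0.01083
DIC = [CO2*]/α₀ = 2.589×10^-5 / 0.01083 = 2.39 mmol/kg

DIC = 2.39 mmol/kg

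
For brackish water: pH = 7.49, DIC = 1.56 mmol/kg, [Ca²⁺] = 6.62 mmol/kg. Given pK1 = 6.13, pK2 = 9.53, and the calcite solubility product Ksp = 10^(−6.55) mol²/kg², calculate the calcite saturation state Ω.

α₂ = 1 / (1 + [H⁺]/K2 + [H⁺]²/(K1K2)) = 1 / (1 + 10^+2.04 + 10^+0.68)
   = 1 / (1 + 109.65 + 4.7863) = 1/115.43 = 0.008663
[CO3²⁻] = α₂ × DIC = 0.008663 × 1.56 = 0.01351 mmol/kg = 13.51 μmol/kg
Ksp = 10^(−6.55) = 2.818×10^-7
Ω = [Ca²⁺][CO3²⁻]/Ksp = (6.62×10^-3)(1.351×10^-5) / 2.818×10^-7 = 0.317

Ω = 0.317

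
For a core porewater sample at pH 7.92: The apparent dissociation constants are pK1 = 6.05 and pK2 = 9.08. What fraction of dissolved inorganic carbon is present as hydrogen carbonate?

α₁ = 0.924

α₁ = 1 / (1 + [H⁺]/K1 + K2/[H⁺]) = 1 / (1 + 10^-1.87 + 10^-1.16)
   = 1 / (1 + 0.013490 + 0.069183) = 1/1.0827 = 0.9236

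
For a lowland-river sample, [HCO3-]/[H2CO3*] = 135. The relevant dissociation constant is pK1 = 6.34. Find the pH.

pH = 8.47

From K1 = [H⁺][HCO3-]/[H2CO3*]:  pH = pK1 + log₁₀([HCO3-]/[H2CO3*])
log₁₀(135) = +2.130
pH = 6.34 + (+2.130) = 8.47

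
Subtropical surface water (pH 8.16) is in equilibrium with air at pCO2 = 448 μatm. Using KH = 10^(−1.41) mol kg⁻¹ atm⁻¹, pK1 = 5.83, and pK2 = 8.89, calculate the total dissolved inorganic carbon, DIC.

DIC = 4.44 mmol/kg

[CO2*] = KH · pCO2 = 10^(−1.41) × 448×10^-6 = 1.743×10^-5 mol/kg
α₀ = 1/(1 + K1/[H⁺] + K1K2/[H⁺]²) = 1/(1 + 10^+2.33 + 10^+1.60) = 0.003928
DIC = [CO2*]/α₀ = 1.743×10^-5 / 0.003928 = 4.44 mmol/kg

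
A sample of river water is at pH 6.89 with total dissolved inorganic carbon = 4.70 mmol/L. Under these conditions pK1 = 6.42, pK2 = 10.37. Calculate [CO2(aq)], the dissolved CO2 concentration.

[CO2*] = 1.19 mmol/L

α₀ = 1 / (1 + K1/[H⁺] + K1K2/[H⁺]²) = 1 / (1 + 10^+0.47 + 10^-3.01)
   = 1 / (1 + 2.9512 + 0.00097724) = 1/3.9522 = 0.2530
[CO2*] = α₀ × DIC = 0.2530 × 4.70 = 1.19 mmol/L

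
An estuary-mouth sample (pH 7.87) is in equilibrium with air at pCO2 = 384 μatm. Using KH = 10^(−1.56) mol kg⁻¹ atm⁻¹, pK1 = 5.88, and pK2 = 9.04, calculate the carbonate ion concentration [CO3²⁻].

[CO2*] = KH · pCO2 = 10^(−1.56) × 384×10^-6 = 1.058×10^-5 mol/kg
α₀ = 1/(1 + K1/[H⁺] + K1K2/[H⁺]²) = 1/(1 + 10^+1.99 + 10^+0.82) = 0.009494
DIC = [CO2*]/α₀ = 1.058×10^-5 / 0.009494 = 1.114 mmol/kg
[CO3²⁻] = α₂·DIC; α₂ = 0.06273, so [CO3²⁻] = 0.06273 × 1.114 = 0.0699 mmol/kg

[CO3²⁻] = 0.0699 mmol/kg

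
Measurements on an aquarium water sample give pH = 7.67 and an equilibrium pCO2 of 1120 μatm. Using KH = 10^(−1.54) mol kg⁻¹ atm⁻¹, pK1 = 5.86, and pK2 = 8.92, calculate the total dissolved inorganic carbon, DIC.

[CO2*] = KH · pCO2 = 10^(−1.54) × 1120×10^-6 = 3.230×10^-5 mol/kg
α₀ = 1/(1 + K1/[H⁺] + K1K2/[H⁺]²) = 1/(1 + 10^+1.81 + 10^+0.56) = 0.01445
DIC = [CO2*]/α₀ = 3.230×10^-5 / 0.01445 = 2.24 mmol/kg

DIC = 2.24 mmol/kg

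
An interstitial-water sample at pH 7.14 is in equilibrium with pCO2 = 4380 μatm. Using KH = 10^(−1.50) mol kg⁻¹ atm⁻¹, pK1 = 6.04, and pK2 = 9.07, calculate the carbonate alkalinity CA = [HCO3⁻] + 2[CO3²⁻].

[CO2*] = KH · pCO2 = 10^(−1.50) × 4380×10^-6 = 1.385×10^-4 mol/kg
α₀ = 1/(1 + K1/[H⁺] + K1K2/[H⁺]²) = 1/(1 + 10^+1.10 + 10^-0.83) = 0.07280
DIC = [CO2*]/α₀ = 1.385×10^-4 / 0.07280 = 1.903 mmol/kg
CA = (α₁ + 2α₂)·DIC = (0.9164 + 2×0.01077) × 1.903 = 1.78 mmol/kg

CA = 1.78 mmol/kg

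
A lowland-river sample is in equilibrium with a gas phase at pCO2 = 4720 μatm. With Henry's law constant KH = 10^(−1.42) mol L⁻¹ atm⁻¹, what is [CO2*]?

KH = 10^(−1.42) = 3.802×10^-2 mol L⁻¹ atm⁻¹
[CO2*] = KH · pCO2 = 3.802×10^-2 × 4720×10^-6 atm = 1.79×10^-4 mol/L

[CO2*] = 179 μmol/L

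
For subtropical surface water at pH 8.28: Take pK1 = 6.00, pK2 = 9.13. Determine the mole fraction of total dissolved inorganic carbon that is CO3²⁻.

α₂ = 0.123

α₂ = 1 / (1 + [H⁺]/K2 + [H⁺]²/(K1K2)) = 1 / (1 + 10^+0.85 + 10^-1.43)
   = 1 / (1 + 7.0795 + 0.037154) = 1/8.1166 = 0.1232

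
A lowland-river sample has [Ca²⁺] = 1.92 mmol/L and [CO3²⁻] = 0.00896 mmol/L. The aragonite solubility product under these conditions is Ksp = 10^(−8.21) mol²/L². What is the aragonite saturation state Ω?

Ksp = 10^(−8.21) = 6.166×10^-9
Ω = [Ca²⁺][CO3²⁻]/Ksp = (1.92×10^-3)(0.00896×10^-3) / 6.166×10^-9 = 2.79

Ω = 2.79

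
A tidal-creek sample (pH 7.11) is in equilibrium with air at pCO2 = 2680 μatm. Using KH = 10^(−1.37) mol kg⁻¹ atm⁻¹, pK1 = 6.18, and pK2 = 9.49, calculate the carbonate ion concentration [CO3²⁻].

[CO3²⁻] = 4.06 μmol/kg

[CO2*] = KH · pCO2 = 10^(−1.37) × 2680×10^-6 = 1.143×10^-4 mol/kg
α₀ = 1/(1 + K1/[H⁺] + K1K2/[H⁺]²) = 1/(1 + 10^+0.93 + 10^-1.45) = 0.1047
DIC = [CO2*]/α₀ = 1.143×10^-4 / 0.1047 = 1.091 mmol/kg
[CO3²⁻] = α₂·DIC; α₂ = 0.003717, so [CO3²⁻] = 0.003717 × 1.091 = 0.00406 mmol/kg = 4.06 μmol/kg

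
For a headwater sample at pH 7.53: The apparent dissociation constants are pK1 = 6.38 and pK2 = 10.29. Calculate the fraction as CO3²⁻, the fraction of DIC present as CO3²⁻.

α₂ = 0.00162

α₂ = 1 / (1 + [H⁺]/K2 + [H⁺]²/(K1K2)) = 1 / (1 + 10^+2.76 + 10^+1.61)
   = 1 / (1 + 575.44 + 40.738) = 1/617.18 = 0.001620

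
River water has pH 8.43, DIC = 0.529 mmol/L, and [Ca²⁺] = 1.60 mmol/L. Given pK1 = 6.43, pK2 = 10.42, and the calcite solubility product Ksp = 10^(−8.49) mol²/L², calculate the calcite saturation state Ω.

α₂ = 1 / (1 + [H⁺]/K2 + [H⁺]²/(K1K2)) = 1 / (1 + 10^+1.99 + 10^-0.01)
   = 1 / (1 + 97.724 + 0.97724) = 1/99.701 = 0.01003
[CO3²⁻] = α₂ × DIC = 0.01003 × 0.529 = 0.005306 mmol/L = 5.306 μmol/L
Ksp = 10^(−8.49) = 3.236×10^-9
Ω = [Ca²⁺][CO3²⁻]/Ksp = (1.60×10^-3)(5.306×10^-6) / 3.236×10^-9 = 2.62

Ω = 2.62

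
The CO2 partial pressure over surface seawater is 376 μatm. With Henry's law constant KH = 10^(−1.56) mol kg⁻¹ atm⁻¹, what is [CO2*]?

[CO2*] = 10.4 μmol/kg

KH = 10^(−1.56) = 2.754×10^-2 mol kg⁻¹ atm⁻¹
[CO2*] = KH · pCO2 = 2.754×10^-2 × 376×10^-6 atm = 1.04×10^-5 mol/kg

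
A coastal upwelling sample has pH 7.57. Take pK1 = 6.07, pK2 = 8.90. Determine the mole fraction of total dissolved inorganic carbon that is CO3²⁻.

α₂ = 0.0434

α₂ = 1 / (1 + [H⁺]/K2 + [H⁺]²/(K1K2)) = 1 / (1 + 10^+1.33 + 10^-0.17)
   = 1 / (1 + 21.380 + 0.67608) = 1/23.056 = 0.04337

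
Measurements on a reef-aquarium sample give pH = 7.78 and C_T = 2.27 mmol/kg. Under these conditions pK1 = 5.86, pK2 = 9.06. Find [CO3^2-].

α₂ = 1 / (1 + [H⁺]/K2 + [H⁺]²/(K1K2)) = 1 / (1 + 10^+1.28 + 10^-0.64)
   = 1 / (1 + 19.055 + 0.22909) = 1/20.284 = 0.04930
[CO3²⁻] = α₂ × DIC = 0.04930 × 2.27 = 0.112 mmol/kg

[CO3²⁻] = 0.112 mmol/kg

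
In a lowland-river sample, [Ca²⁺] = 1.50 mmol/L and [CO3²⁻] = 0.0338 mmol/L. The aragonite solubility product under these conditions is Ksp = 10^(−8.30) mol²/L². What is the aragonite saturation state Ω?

Ω = 10.1

Ksp = 10^(−8.30) = 5.012×10^-9
Ω = [Ca²⁺][CO3²⁻]/Ksp = (1.50×10^-3)(0.0338×10^-3) / 5.012×10^-9 = 10.1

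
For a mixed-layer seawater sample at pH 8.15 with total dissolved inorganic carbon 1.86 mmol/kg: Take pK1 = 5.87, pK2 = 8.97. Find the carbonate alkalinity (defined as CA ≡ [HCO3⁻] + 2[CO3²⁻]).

CA = [HCO3⁻] + 2[CO3²⁻] = (α₁ + 2α₂)·DIC
At pH 8.15: [H⁺]/K1 = 10^-2.28 = 0.0052481, K2/[H⁺] = 10^-0.82 = 0.15136
α₁ = 1/(1 + 0.0052481 + 0.15136) = 1/1.1566 = 0.8646; α₂ = α₁·K2/[H⁺] = 0.1309
α₁ + 2α₂ = 1.1263
CA = 1.1263 × 1.86 = 2.09 mmol/kg

CA = 2.09 mmol/kg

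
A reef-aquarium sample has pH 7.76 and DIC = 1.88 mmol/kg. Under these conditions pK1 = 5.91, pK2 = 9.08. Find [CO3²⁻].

[CO3²⁻] = 0.0847 mmol/kg

α₂ = 1 / (1 + [H⁺]/K2 + [H⁺]²/(K1K2)) = 1 / (1 + 10^+1.32 + 10^-0.53)
   = 1 / (1 + 20.893 + 0.29512) = 1/22.188 = 0.04507
[CO3²⁻] = α₂ × DIC = 0.04507 × 1.88 = 0.0847 mmol/kg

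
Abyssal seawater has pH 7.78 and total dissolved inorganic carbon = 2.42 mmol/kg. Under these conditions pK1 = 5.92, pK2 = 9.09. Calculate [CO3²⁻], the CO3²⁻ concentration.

α₂ = 1 / (1 + [H⁺]/K2 + [H⁺]²/(K1K2)) = 1 / (1 + 10^+1.31 + 10^-0.55)
   = 1 / (1 + 20.417 + 0.28184) = 1/21.699 = 0.04608
[CO3²⁻] = α₂ × DIC = 0.04608 × 2.42 = 0.112 mmol/kg

[CO3²⁻] = 0.112 mmol/kg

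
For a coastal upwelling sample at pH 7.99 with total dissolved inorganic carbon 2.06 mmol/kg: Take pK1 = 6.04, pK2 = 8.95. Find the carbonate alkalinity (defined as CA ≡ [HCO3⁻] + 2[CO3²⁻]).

CA = [HCO3⁻] + 2[CO3²⁻] = (α₁ + 2α₂)·DIC
At pH 7.99: [H⁺]/K1 = 10^-1.95 = 0.011220, K2/[H⁺] = 10^-0.96 = 0.10965
α₁ = 1/(1 + 0.011220 + 0.10965) = 1/1.1209 = 0.8922; α₂ = α₁·K2/[H⁺] = 0.09782
α₁ + 2α₂ = 1.0878
CA = 1.0878 × 2.06 = 2.24 mmol/kg

CA = 2.24 mmol/kg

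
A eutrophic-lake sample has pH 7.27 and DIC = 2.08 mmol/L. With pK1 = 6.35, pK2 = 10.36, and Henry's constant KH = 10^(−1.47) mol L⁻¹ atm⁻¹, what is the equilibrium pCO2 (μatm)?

α₀ = 1 / (1 + K1/[H⁺] + K1K2/[H⁺]²) = 1 / (1 + 10^+0.92 + 10^-2.17)
   = 1 / (1 + 8.3176 + 0.0067608) = 1/9.3244 = 0.1072
[CO2*] = α₀ × DIC = 0.1072 × 2.08 = 0.2231 mmol/L
pCO2 = [CO2*]/KH = 2.231×10^-4 / 3.388×10^-2 = 6580 μatm

pCO2 = 6580 μatm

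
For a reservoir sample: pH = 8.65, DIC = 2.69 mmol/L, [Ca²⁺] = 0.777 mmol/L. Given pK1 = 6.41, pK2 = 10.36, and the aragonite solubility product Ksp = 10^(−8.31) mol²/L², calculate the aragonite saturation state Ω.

α₂ = 1 / (1 + [H⁺]/K2 + [H⁺]²/(K1K2)) = 1 / (1 + 10^+1.71 + 10^-0.53)
   = 1 / (1 + 51.286 + 0.29512) = 1/52.581 = 0.01902
[CO3²⁻] = α₂ × DIC = 0.01902 × 2.69 = 0.05116 mmol/L
Ksp = 10^(−8.31) = 4.898×10^-9
Ω = [Ca²⁺][CO3²⁻]/Ksp = (0.777×10^-3)(5.116×10^-5) / 4.898×10^-9 = 8.12

Ω = 8.12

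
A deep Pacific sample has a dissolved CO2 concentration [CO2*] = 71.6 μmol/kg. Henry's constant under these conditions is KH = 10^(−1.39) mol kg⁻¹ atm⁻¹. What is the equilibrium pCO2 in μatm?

KH = 10^(−1.39) = 4.074×10^-2 mol kg⁻¹ atm⁻¹
pCO2 = [CO2*]/KH = 71.6×10^-6 / 4.074×10^-2 = 1.76×10^-3 atm = 1760 μatm

pCO2 = 1760 μatm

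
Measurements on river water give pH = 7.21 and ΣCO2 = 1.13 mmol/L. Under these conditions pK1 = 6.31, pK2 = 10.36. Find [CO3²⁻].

α₂ = 1 / (1 + [H⁺]/K2 + [H⁺]²/(K1K2)) = 1 / (1 + 10^+3.15 + 10^+2.25)
   = 1 / (1 + 1412.5 + 177.83) = 1/1591.4 = 0.0006284
[CO3²⁻] = α₂ × DIC = 0.0006284 × 1.13 = 0.000710 mmol/L = 0.710 μmol/L

[CO3²⁻] = 0.710 μmol/L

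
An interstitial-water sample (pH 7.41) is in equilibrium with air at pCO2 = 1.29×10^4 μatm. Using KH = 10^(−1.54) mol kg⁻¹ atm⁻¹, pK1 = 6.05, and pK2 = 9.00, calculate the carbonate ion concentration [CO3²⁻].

[CO3²⁻] = 0.219 mmol/kg

[CO2*] = KH · pCO2 = 10^(−1.54) × 1.29×10^4×10^-6 = 3.720×10^-4 mol/kg
α₀ = 1/(1 + K1/[H⁺] + K1K2/[H⁺]²) = 1/(1 + 10^+1.36 + 10^-0.23) = 0.04082
DIC = [CO2*]/α₀ = 3.720×10^-4 / 0.04082 = 9.114 mmol/kg
[CO3²⁻] = α₂·DIC; α₂ = 0.02404, so [CO3²⁻] = 0.02404 × 9.114 = 0.219 mmol/kg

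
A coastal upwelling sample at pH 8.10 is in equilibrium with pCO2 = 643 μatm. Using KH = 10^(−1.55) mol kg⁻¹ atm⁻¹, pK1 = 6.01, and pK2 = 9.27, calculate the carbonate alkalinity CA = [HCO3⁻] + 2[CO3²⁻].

[CO2*] = KH · pCO2 = 10^(−1.55) × 643×10^-6 = 1.812×10^-5 mol/kg
α₀ = 1/(1 + K1/[H⁺] + K1K2/[H⁺]²) = 1/(1 + 10^+2.09 + 10^+0.92) = 0.007556
DIC = [CO2*]/α₀ = 1.812×10^-5 / 0.007556 = 2.398 mmol/kg
CA = (α₁ + 2α₂)·DIC = (0.9296 + 2×0.06285) × 2.398 = 2.53 mmol/kg

CA = 2.53 mmol/kg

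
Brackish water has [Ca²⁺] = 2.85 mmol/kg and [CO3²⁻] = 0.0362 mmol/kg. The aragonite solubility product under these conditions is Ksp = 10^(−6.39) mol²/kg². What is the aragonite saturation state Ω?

Ω = 0.253

Ksp = 10^(−6.39) = 4.074×10^-7
Ω = [Ca²⁺][CO3²⁻]/Ksp = (2.85×10^-3)(0.0362×10^-3) / 4.074×10^-7 = 0.253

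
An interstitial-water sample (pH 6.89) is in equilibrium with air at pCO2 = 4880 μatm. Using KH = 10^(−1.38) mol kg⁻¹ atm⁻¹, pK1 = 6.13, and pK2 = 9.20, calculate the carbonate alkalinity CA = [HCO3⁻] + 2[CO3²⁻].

CA = 1.18 mmol/kg

[CO2*] = KH · pCO2 = 10^(−1.38) × 4880×10^-6 = 2.034×10^-4 mol/kg
α₀ = 1/(1 + K1/[H⁺] + K1K2/[H⁺]²) = 1/(1 + 10^+0.76 + 10^-1.55) = 0.1474
DIC = [CO2*]/α₀ = 2.034×10^-4 / 0.1474 = 1.380 mmol/kg
CA = (α₁ + 2α₂)·DIC = (0.8484 + 2×0.004155) × 1.380 = 1.18 mmol/kg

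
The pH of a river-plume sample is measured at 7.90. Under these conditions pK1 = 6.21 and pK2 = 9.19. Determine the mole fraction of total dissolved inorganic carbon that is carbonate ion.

α₂ = 1 / (1 + [H⁺]/K2 + [H⁺]²/(K1K2)) = 1 / (1 + 10^+1.29 + 10^-0.40)
   = 1 / (1 + 19.498 + 0.39811) = 1/20.897 = 0.04785

α₂ = 0.0479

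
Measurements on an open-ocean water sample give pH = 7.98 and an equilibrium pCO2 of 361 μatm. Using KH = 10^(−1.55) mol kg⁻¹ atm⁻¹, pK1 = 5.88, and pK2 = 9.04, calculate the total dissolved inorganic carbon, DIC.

[CO2*] = KH · pCO2 = 10^(−1.55) × 361×10^-6 = 1.017×10^-5 mol/kg
α₀ = 1/(1 + K1/[H⁺] + K1K2/[H⁺]²) = 1/(1 + 10^+2.10 + 10^+1.04) = 0.007254
DIC = [CO2*]/α₀ = 1.017×10^-5 / 0.007254 = 1.40 mmol/kg

DIC = 1.40 mmol/kg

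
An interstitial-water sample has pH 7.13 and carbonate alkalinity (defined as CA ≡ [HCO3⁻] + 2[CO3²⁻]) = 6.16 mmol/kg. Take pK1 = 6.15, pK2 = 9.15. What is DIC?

DIC = 6.74 mmol/kg

CA = [HCO3⁻] + 2[CO3²⁻] = (α₁ + 2α₂)·DIC
At pH 7.13: [H⁺]/K1 = 10^-0.98 = 0.10471, K2/[H⁺] = 10^-2.02 = 0.0095499
α₁ = 1/(1 + 0.10471 + 0.0095499) = 1/1.1143 = 0.8975; α₂ = α₁·K2/[H⁺] = 0.008571
α₁ + 2α₂ = 0.9146
DIC = CA / (α₁ + 2α₂) = 6.16 / 0.9146 = 6.74 mmol/kg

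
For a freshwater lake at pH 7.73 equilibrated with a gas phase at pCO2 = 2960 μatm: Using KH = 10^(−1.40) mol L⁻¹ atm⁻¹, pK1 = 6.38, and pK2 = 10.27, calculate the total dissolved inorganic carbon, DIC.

DIC = 2.76 mmol/L

[CO2*] = KH · pCO2 = 10^(−1.40) × 2960×10^-6 = 1.178×10^-4 mol/L
α₀ = 1/(1 + K1/[H⁺] + K1K2/[H⁺]²) = 1/(1 + 10^+1.35 + 10^-1.19) = 0.04264
DIC = [CO2*]/α₀ = 1.178×10^-4 / 0.04264 = 2.76 mmol/L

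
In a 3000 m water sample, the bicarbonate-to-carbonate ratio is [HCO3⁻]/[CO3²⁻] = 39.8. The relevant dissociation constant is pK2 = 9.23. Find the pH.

From K2 = [H⁺][CO3²⁻]/[HCO3⁻]:  pH = pK2 − log₁₀([HCO3⁻]/[CO3²⁻])
log₁₀(39.8) = +1.600
pH = 9.23 − (+1.600) = 7.63

pH = 7.63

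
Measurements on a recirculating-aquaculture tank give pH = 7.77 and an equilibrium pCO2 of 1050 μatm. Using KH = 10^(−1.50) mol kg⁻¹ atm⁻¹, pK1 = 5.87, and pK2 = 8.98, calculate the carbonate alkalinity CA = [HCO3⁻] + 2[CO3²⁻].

CA = 2.96 mmol/kg

[CO2*] = KH · pCO2 = 10^(−1.50) × 1050×10^-6 = 3.320×10^-5 mol/kg
α₀ = 1/(1 + K1/[H⁺] + K1K2/[H⁺]²) = 1/(1 + 10^+1.90 + 10^+0.69) = 0.01172
DIC = [CO2*]/α₀ = 3.320×10^-5 / 0.01172 = 2.833 mmol/kg
CA = (α₁ + 2α₂)·DIC = (0.9309 + 2×0.05740) × 2.833 = 2.96 mmol/kg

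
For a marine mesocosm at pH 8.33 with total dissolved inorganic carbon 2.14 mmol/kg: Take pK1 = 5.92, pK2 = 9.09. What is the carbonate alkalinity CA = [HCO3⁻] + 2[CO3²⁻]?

CA = [HCO3⁻] + 2[CO3²⁻] = (α₁ + 2α₂)·DIC
At pH 8.33: [H⁺]/K1 = 10^-2.41 = 0.0038905, K2/[H⁺] = 10^-0.76 = 0.17378
α₁ = 1/(1 + 0.0038905 + 0.17378) = 1/1.1777 = 0.8491; α₂ = α₁·K2/[H⁺] = 0.1476
α₁ + 2α₂ = 1.1443
CA = 1.1443 × 2.14 = 2.45 mmol/kg

CA = 2.45 mmol/kg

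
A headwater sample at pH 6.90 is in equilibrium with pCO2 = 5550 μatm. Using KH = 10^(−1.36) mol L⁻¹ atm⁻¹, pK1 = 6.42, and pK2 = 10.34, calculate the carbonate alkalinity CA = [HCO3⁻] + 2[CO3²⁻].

[CO2*] = KH · pCO2 = 10^(−1.36) × 5550×10^-6 = 2.423×10^-4 mol/L
α₀ = 1/(1 + K1/[H⁺] + K1K2/[H⁺]²) = 1/(1 + 10^+0.48 + 10^-2.96) = 0.2487
DIC = [CO2*]/α₀ = 2.423×10^-4 / 0.2487 = 0.9742 mmol/L
CA = (α₁ + 2α₂)·DIC = (0.7510 + 2×0.0002727) × 0.9742 = 0.732 mmol/L

CA = 0.732 mmol/L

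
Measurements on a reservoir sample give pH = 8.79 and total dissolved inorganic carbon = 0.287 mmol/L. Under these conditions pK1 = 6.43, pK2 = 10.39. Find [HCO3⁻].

[HCO3⁻] = 0.279 mmol/L

α₁ = 1 / (1 + [H⁺]/K1 + K2/[H⁺]) = 1 / (1 + 10^-2.36 + 10^-1.60)
   = 1 / (1 + 0.0043652 + 0.025119) = 1/1.0295 = 0.9714
[HCO3⁻] = α₁ × DIC = 0.9714 × 0.287 = 0.279 mmol/L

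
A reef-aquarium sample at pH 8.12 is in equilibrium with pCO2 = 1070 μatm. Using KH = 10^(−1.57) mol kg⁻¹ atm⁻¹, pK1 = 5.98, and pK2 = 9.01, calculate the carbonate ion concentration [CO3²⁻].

[CO3²⁻] = 0.512 mmol/kg

[CO2*] = KH · pCO2 = 10^(−1.57) × 1070×10^-6 = 2.880×10^-5 mol/kg
α₀ = 1/(1 + K1/[H⁺] + K1K2/[H⁺]²) = 1/(1 + 10^+2.14 + 10^+1.25) = 0.006377
DIC = [CO2*]/α₀ = 2.880×10^-5 / 0.006377 = 4.516 mmol/kg
[CO3²⁻] = α₂·DIC; α₂ = 0.1134, so [CO3²⁻] = 0.1134 × 4.516 = 0.512 mmol/kg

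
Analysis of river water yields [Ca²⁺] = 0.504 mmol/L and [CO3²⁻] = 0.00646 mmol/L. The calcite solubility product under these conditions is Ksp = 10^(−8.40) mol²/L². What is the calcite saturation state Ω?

Ω = 0.818

Ksp = 10^(−8.40) = 3.981×10^-9
Ω = [Ca²⁺][CO3²⁻]/Ksp = (0.504×10^-3)(0.00646×10^-3) / 3.981×10^-9 = 0.818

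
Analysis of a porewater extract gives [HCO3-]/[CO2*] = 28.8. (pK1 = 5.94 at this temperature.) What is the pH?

From K1 = [H⁺][HCO3-]/[CO2*]:  pH = pK1 + log₁₀([HCO3-]/[CO2*])
log₁₀(28.8) = +1.459
pH = 5.94 + (+1.459) = 7.40

pH = 7.40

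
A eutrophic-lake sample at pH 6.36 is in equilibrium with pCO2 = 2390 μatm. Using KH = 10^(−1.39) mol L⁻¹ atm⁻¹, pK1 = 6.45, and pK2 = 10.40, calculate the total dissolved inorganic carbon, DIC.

[CO2*] = KH · pCO2 = 10^(−1.39) × 2390×10^-6 = 9.736×10^-5 mol/L
α₀ = 1/(1 + K1/[H⁺] + K1K2/[H⁺]²) = 1/(1 + 10^-0.09 + 10^-4.13) = 0.5516
DIC = [CO2*]/α₀ = 9.736×10^-5 / 0.5516 = 0.177 mmol/L

DIC = 0.177 mmol/L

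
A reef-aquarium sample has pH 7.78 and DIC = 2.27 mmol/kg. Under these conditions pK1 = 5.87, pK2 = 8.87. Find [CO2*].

α₀ = 1 / (1 + K1/[H⁺] + K1K2/[H⁺]²) = 1 / (1 + 10^+1.91 + 10^+0.82)
   = 1 / (1 + 81.283 + 6.6069) = 1/88.890 = 0.01125
[CO2*] = α₀ × DIC = 0.01125 × 2.27 = 0.0255 mmol/kg

[CO2*] = 0.0255 mmol/kg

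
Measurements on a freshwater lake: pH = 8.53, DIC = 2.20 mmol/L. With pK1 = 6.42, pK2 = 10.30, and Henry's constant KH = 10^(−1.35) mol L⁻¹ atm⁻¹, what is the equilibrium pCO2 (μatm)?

pCO2 = 373 μatm

α₀ = 1 / (1 + K1/[H⁺] + K1K2/[H⁺]²) = 1 / (1 + 10^+2.11 + 10^+0.34)
   = 1 / (1 + 128.82 + 2.1878) = 1/132.01 = 0.007575
[CO2*] = α₀ × DIC = 0.007575 × 2.20 = 0.01667 mmol/L = 16.67 μmol/L
pCO2 = [CO2*]/KH = 1.667×10^-5 / 4.467×10^-2 = 373 μatm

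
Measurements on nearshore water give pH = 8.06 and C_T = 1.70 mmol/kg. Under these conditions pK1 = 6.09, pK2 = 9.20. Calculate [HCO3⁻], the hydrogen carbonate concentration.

α₁ = 1 / (1 + [H⁺]/K1 + K2/[H⁺]) = 1 / (1 + 10^-1.97 + 10^-1.14)
   = 1 / (1 + 0.010715 + 0.072444) = 1/1.0832 = 0.9232
[HCO3⁻] = α₁ × DIC = 0.9232 × 1.70 = 1.57 mmol/kg

[HCO3⁻] = 1.57 mmol/kg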